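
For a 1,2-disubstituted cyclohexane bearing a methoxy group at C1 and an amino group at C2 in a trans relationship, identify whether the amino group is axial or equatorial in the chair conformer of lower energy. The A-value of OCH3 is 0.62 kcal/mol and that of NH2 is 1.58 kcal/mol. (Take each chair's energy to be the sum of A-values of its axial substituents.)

C1 and C2 have opposite parity, so for the trans isomer the two substituents are e,e in one chair and a,a in the other.
Chair I (methoxy axial, amino axial): E = 2.20 kcal/mol.
Chair II (methoxy equatorial, amino equatorial): E = 0.00 kcal/mol.
Chair II is the more stable (lower-energy) conformer, and in that chair the amino group is equatorial.

equatorial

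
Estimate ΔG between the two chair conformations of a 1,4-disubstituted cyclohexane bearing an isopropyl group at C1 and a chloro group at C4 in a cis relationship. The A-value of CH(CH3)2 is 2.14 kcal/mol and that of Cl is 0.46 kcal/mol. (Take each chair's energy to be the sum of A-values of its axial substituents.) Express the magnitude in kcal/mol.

C1 and C4 have opposite parity, so for the cis isomer the two substituents are one axial and one equatorial in each chair.
Chair I (isopropyl axial, chloro equatorial): E = 2.14 kcal/mol.
Chair II (isopropyl equatorial, chloro axial): E = 0.46 kcal/mol.
ΔE = 2.14 − 0.46 = 1.68 kcal/mol; chair II is more stable.

1.68 kcal/mol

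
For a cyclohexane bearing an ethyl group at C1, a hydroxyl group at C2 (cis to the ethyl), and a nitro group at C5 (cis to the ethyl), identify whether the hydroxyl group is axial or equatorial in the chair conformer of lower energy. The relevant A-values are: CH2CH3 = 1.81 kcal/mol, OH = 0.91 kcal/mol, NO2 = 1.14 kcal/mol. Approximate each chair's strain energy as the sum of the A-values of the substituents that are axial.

Chair I (ethyl axial, hydroxyl equatorial, nitro axial): E = 2.95 kcal/mol.
Chair II (ethyl equatorial, hydroxyl axial, nitro equatorial): E = 0.91 kcal/mol.
Chair II is the more stable (lower-energy) conformer, and in that chair the hydroxyl group is axial.

axial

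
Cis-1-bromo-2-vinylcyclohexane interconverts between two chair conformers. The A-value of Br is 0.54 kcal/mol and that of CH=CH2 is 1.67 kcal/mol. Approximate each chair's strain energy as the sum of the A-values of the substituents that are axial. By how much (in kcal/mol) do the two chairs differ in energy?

1.13 kcal/mol

C1 and C2 have opposite parity, so for the cis isomer the two substituents are one axial and one equatorial in each chair.
Chair I (bromo axial, vinyl equatorial): E = 0.54 kcal/mol.
Chair II (bromo equatorial, vinyl axial): E = 1.67 kcal/mol.
ΔE = 1.67 − 0.54 = 1.13 kcal/mol; chair I is more stable.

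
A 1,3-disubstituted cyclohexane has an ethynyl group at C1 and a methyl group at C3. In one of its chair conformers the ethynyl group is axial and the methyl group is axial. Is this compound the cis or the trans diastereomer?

C1 and C3 have the same parity, so their axial bonds point in the same direction.
With same-parity carbons, two substituents on the same face are both axial or both equatorial; opposite faces give one of each.
Here the groups are axial/axial → same face → cis.

cis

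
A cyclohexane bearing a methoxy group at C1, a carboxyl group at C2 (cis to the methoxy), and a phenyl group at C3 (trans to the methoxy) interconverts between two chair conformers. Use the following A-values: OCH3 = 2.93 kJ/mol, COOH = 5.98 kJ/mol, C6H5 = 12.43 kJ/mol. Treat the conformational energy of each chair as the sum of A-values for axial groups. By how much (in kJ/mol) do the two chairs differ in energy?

Chair I (methoxy axial, carboxyl equatorial, phenyl equatorial): E = 2.93 kJ/mol.
Chair II (methoxy equatorial, carboxyl axial, phenyl axial): E = 18.41 kJ/mol.
ΔE = 18.41 − 2.93 = 15.48 kJ/mol; chair I is more stable.

15.48 kJ/mol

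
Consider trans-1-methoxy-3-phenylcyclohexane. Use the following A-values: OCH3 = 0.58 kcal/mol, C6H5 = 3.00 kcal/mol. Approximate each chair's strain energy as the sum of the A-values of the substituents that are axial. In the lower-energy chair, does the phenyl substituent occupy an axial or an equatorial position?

equatorial

C1 and C3 have the same parity, so for the trans isomer the two substituents are one axial and one equatorial in each chair.
Chair I (methoxy axial, phenyl equatorial): E = 0.58 kcal/mol.
Chair II (methoxy equatorial, phenyl axial): E = 3.00 kcal/mol.
Chair I is the more stable (lower-energy) conformer, and in that chair the phenyl group is equatorial.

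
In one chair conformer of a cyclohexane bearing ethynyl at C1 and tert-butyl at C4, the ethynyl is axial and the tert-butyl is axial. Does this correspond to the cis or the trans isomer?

C1 and C4 have opposite parity, so their axial bonds point in opposite directions.
With opposite-parity carbons, two substituents on the same face are one axial and one equatorial; opposite faces give both axial or both equatorial.
Here the groups are axial/axial → opposite face → trans.

trans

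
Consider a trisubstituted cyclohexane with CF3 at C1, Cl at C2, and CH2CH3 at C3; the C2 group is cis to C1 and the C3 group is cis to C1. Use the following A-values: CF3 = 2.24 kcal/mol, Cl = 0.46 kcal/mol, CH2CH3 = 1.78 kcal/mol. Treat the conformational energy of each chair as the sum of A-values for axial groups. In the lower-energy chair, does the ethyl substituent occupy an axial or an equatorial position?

Chair I (trifluoromethyl axial, chloro equatorial, ethyl axial): E = 4.02 kcal/mol.
Chair II (trifluoromethyl equatorial, chloro axial, ethyl equatorial): E = 0.46 kcal/mol.
Chair II is the more stable (lower-energy) conformer, and in that chair the ethyl group is equatorial.

equatorial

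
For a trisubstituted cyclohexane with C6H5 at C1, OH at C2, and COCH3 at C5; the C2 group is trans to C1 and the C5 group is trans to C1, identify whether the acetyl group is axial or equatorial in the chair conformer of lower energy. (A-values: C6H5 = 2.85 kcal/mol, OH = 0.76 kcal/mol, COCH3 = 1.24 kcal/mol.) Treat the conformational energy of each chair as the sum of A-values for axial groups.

Chair I (phenyl axial, hydroxyl axial, acetyl equatorial): E = 3.61 kcal/mol.
Chair II (phenyl equatorial, hydroxyl equatorial, acetyl axial): E = 1.24 kcal/mol.
Chair II is the more stable (lower-energy) conformer, and in that chair the acetyl group is axial.

axial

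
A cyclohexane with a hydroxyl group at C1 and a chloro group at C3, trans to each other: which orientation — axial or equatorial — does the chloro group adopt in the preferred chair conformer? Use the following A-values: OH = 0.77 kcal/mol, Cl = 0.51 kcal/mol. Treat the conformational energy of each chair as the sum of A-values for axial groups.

axial

C1 and C3 have the same parity, so for the trans isomer the two substituents are one axial and one equatorial in each chair.
Chair I (hydroxyl axial, chloro equatorial): E = 0.77 kcal/mol.
Chair II (hydroxyl equatorial, chloro axial): E = 0.51 kcal/mol.
Chair II is the more stable (lower-energy) conformer, and in that chair the chloro group is axial.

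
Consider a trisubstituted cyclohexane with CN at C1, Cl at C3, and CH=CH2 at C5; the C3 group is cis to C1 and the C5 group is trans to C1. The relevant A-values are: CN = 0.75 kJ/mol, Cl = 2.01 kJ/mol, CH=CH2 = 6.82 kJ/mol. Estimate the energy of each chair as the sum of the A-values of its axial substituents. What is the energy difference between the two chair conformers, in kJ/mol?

4.06 kJ/mol

Chair I (cyano axial, chloro axial, vinyl equatorial): E = 2.76 kJ/mol.
Chair II (cyano equatorial, chloro equatorial, vinyl axial): E = 6.82 kJ/mol.
ΔE = 6.82 − 2.76 = 4.06 kJ/mol; chair I is more stable.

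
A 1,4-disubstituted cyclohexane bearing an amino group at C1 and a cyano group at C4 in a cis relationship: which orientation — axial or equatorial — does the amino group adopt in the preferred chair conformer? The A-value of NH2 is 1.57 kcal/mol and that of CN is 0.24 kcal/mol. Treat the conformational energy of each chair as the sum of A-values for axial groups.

C1 and C4 have opposite parity, so for the cis isomer the two substituents are one axial and one equatorial in each chair.
Chair I (amino axial, cyano equatorial): E = 1.57 kcal/mol.
Chair II (amino equatorial, cyano axial): E = 0.24 kcal/mol.
Chair II is the more stable (lower-energy) conformer, and in that chair the amino group is equatorial.

equatorial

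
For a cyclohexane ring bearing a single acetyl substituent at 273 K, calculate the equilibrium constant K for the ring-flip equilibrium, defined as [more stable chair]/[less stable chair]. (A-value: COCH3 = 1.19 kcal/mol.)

One chair has the acetyl group axial (E = 1.19 kcal/mol) and the other has it equatorial (E = 0).
ΔG = 1.19 kcal/mol between the two chairs.
K = exp(ΔG/RT) with R = 1.987×10⁻³ kcal mol⁻¹ K⁻¹ and T = 273 K gives K ≈ 8.97.

K ≈ 8.97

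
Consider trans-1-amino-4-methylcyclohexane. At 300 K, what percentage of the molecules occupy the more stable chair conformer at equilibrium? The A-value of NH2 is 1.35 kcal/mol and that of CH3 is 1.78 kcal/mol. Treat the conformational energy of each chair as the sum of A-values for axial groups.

C1 and C4 have opposite parity, so for the trans isomer the two substituents are e,e in one chair and a,a in the other.
Chair I (amino axial, methyl axial): E = 3.13 kcal/mol; chair II (amino equatorial, methyl equatorial): E = 0.00 kcal/mol.
ΔG = 3.13 kcal/mol between the two chairs.
K = exp(ΔG/RT) with R = 1.987×10⁻³ kcal mol⁻¹ K⁻¹ and T = 300 K gives K ≈ 191.
Fraction in the lower-energy chair = K/(K+1) = 99.5%.

99.5%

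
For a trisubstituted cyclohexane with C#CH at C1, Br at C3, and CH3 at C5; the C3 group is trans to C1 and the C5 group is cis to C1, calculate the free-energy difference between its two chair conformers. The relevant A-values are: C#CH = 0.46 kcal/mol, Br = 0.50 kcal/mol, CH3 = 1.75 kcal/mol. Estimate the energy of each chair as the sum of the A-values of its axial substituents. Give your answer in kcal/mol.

1.71 kcal/mol

Chair I (ethynyl axial, bromo equatorial, methyl axial): E = 2.21 kcal/mol.
Chair II (ethynyl equatorial, bromo axial, methyl equatorial): E = 0.50 kcal/mol.
ΔE = 2.21 − 0.50 = 1.71 kcal/mol; chair II is more stable.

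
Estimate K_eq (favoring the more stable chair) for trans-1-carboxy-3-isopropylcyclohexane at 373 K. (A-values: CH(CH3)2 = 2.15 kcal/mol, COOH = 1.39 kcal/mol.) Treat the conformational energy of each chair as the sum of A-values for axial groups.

C1 and C3 have the same parity, so for the trans isomer the two substituents are one axial and one equatorial in each chair.
Chair I (isopropyl axial, carboxyl equatorial): E = 2.15 kcal/mol; chair II (isopropyl equatorial, carboxyl axial): E = 1.39 kcal/mol.
ΔG = 0.76 kcal/mol between the two chairs.
K = exp(ΔG/RT) with R = 1.987×10⁻³ kcal mol⁻¹ K⁻¹ and T = 373 K gives K ≈ 2.79.

K ≈ 2.79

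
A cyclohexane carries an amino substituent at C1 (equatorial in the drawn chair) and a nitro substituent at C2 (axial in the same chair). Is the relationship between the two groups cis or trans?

cis

C1 and C2 have opposite parity, so their axial bonds point in opposite directions.
With opposite-parity carbons, two substituents on the same face are one axial and one equatorial; opposite faces give both axial or both equatorial.
Here the groups are equatorial/axial → same face → cis.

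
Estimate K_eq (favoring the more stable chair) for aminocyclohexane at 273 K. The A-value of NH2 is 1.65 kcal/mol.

K ≈ 20.9

One chair has the amino group axial (E = 1.65 kcal/mol) and the other has it equatorial (E = 0).
ΔG = 1.65 kcal/mol between the two chairs.
K = exp(ΔG/RT) with R = 1.987×10⁻³ kcal mol⁻¹ K⁻¹ and T = 273 K gives K ≈ 20.9.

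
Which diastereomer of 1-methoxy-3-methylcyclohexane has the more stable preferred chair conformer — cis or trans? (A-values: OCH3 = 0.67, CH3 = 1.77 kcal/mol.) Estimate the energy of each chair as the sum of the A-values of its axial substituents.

At 1,3 positions (parity same): cis → (e,e or a,a); trans → (a,e or e,a).
Best chair for cis: E = 0.00 kcal/mol; best chair for trans: E = 0.67 kcal/mol.
The cis isomer is lower by 0.67 kcal/mol.

cis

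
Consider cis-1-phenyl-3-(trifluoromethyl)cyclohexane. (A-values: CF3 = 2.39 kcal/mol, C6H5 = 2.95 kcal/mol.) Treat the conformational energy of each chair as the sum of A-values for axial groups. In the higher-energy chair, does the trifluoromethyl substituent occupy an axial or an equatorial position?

C1 and C3 have the same parity, so for the cis isomer the two substituents are e,e in one chair and a,a in the other.
Chair I (trifluoromethyl axial, phenyl axial): E = 5.34 kcal/mol.
Chair II (trifluoromethyl equatorial, phenyl equatorial): E = 0.00 kcal/mol.
Chair I is the less stable (higher-energy) conformer, and in that chair the trifluoromethyl group is axial.

axial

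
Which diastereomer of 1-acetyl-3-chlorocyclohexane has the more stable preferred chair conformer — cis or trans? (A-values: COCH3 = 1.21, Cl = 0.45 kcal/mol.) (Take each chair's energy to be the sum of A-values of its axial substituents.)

cis

At 1,3 positions (parity same): cis → (e,e or a,a); trans → (a,e or e,a).
Best chair for cis: E = 0.00 kcal/mol; best chair for trans: E = 0.45 kcal/mol.
The cis isomer is lower by 0.45 kcal/mol.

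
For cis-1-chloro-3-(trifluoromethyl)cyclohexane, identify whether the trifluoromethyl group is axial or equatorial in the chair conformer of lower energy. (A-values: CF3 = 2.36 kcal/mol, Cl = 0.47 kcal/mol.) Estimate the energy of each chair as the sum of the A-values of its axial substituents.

C1 and C3 have the same parity, so for the cis isomer the two substituents are e,e in one chair and a,a in the other.
Chair I (trifluoromethyl axial, chloro axial): E = 2.83 kcal/mol.
Chair II (trifluoromethyl equatorial, chloro equatorial): E = 0.00 kcal/mol.
Chair II is the more stable (lower-energy) conformer, and in that chair the trifluoromethyl group is equatorial.

equatorial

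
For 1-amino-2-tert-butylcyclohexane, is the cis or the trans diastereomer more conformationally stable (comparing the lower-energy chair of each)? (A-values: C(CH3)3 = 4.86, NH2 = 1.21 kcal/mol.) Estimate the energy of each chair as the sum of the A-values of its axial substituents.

trans

At 1,2 positions (parity opposite): cis → (a,e or e,a); trans → (e,e or a,a).
Best chair for cis: E = 1.21 kcal/mol; best chair for trans: E = 0.00 kcal/mol.
The trans isomer is lower by 1.21 kcal/mol.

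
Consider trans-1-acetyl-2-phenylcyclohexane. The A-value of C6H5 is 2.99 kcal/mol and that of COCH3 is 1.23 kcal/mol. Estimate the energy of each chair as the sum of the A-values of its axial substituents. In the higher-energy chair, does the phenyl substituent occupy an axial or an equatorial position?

axial

C1 and C2 have opposite parity, so for the trans isomer the two substituents are e,e in one chair and a,a in the other.
Chair I (phenyl axial, acetyl axial): E = 4.22 kcal/mol.
Chair II (phenyl equatorial, acetyl equatorial): E = 0.00 kcal/mol.
Chair I is the less stable (higher-energy) conformer, and in that chair the phenyl group is axial.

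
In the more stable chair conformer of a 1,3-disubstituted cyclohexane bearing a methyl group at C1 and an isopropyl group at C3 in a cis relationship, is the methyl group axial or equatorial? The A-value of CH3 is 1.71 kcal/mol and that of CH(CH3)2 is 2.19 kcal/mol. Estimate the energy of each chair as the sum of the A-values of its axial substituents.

C1 and C3 have the same parity, so for the cis isomer the two substituents are e,e in one chair and a,a in the other.
Chair I (methyl axial, isopropyl axial): E = 3.90 kcal/mol.
Chair II (methyl equatorial, isopropyl equatorial): E = 0.00 kcal/mol.
Chair II is the more stable (lower-energy) conformer, and in that chair the methyl group is equatorial.

equatorial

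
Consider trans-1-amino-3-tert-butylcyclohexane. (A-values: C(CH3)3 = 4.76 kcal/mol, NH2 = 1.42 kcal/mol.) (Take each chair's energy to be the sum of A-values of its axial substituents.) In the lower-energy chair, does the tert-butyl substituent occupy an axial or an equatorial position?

equatorial

C1 and C3 have the same parity, so for the trans isomer the two substituents are one axial and one equatorial in each chair.
Chair I (tert-butyl axial, amino equatorial): E = 4.76 kcal/mol.
Chair II (tert-butyl equatorial, amino axial): E = 1.42 kcal/mol.
Chair II is the more stable (lower-energy) conformer, and in that chair the tert-butyl group is equatorial.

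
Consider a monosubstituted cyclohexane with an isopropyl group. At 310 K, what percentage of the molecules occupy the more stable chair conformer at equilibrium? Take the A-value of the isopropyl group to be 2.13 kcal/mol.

One chair has the isopropyl group axial (E = 2.13 kcal/mol) and the other has it equatorial (E = 0).
ΔG = 2.13 kcal/mol between the two chairs.
K = exp(ΔG/RT) with R = 1.987×10⁻³ kcal mol⁻¹ K⁻¹ and T = 310 K gives K ≈ 31.8.
Fraction in the lower-energy chair = K/(K+1) = 96.9%.

96.9%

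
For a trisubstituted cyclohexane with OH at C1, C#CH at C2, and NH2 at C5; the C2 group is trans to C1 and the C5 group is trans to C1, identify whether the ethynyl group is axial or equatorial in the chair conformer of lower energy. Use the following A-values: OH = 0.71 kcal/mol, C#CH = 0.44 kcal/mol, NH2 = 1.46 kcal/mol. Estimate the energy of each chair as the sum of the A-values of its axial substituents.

axial

Chair I (hydroxyl axial, ethynyl axial, amino equatorial): E = 1.15 kcal/mol.
Chair II (hydroxyl equatorial, ethynyl equatorial, amino axial): E = 1.46 kcal/mol.
Chair I is the more stable (lower-energy) conformer, and in that chair the ethynyl group is axial.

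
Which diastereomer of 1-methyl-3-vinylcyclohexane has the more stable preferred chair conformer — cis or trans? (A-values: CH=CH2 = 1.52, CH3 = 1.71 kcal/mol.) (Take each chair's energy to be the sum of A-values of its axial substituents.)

At 1,3 positions (parity same): cis → (e,e or a,a); trans → (a,e or e,a).
Best chair for cis: E = 0.00 kcal/mol; best chair for trans: E = 1.52 kcal/mol.
The cis isomer is lower by 1.52 kcal/mol.

cis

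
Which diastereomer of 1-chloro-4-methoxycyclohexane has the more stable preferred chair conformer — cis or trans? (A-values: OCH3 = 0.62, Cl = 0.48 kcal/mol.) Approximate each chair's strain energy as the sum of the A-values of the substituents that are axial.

At 1,4 positions (parity opposite): cis → (a,e or e,a); trans → (e,e or a,a).
Best chair for cis: E = 0.48 kcal/mol; best chair for trans: E = 0.00 kcal/mol.
The trans isomer is lower by 0.48 kcal/mol.

trans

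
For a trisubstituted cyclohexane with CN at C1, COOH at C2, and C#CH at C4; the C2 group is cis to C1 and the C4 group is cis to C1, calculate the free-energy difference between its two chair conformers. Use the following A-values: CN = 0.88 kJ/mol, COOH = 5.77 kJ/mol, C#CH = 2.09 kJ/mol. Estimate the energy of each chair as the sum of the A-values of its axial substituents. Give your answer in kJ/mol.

Chair I (cyano axial, carboxyl equatorial, ethynyl equatorial): E = 0.88 kJ/mol.
Chair II (cyano equatorial, carboxyl axial, ethynyl axial): E = 7.86 kJ/mol.
ΔE = 7.86 − 0.88 = 6.98 kJ/mol; chair I is more stable.

6.98 kJ/mol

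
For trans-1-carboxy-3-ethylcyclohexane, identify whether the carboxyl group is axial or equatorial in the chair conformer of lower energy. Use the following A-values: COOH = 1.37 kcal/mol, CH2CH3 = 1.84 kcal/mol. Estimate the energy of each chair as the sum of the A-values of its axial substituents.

C1 and C3 have the same parity, so for the trans isomer the two substituents are one axial and one equatorial in each chair.
Chair I (carboxyl axial, ethyl equatorial): E = 1.37 kcal/mol.
Chair II (carboxyl equatorial, ethyl axial): E = 1.84 kcal/mol.
Chair I is the more stable (lower-energy) conformer, and in that chair the carboxyl group is axial.

axial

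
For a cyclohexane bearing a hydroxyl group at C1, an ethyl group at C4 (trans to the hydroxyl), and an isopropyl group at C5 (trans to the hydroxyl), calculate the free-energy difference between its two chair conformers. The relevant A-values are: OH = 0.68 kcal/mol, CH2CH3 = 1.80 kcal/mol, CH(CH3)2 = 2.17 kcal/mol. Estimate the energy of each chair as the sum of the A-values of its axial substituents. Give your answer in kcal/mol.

Chair I (hydroxyl axial, ethyl axial, isopropyl equatorial): E = 2.48 kcal/mol.
Chair II (hydroxyl equatorial, ethyl equatorial, isopropyl axial): E = 2.17 kcal/mol.
ΔE = 2.48 − 2.17 = 0.31 kcal/mol; chair II is more stable.

0.31 kcal/mol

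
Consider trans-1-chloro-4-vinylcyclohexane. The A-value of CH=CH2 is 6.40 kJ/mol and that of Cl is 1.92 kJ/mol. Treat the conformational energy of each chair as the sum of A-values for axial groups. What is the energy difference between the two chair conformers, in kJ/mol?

8.32 kJ/mol

C1 and C4 have opposite parity, so for the trans isomer the two substituents are e,e in one chair and a,a in the other.
Chair I (vinyl axial, chloro axial): E = 8.32 kJ/mol.
Chair II (vinyl equatorial, chloro equatorial): E = 0.00 kJ/mol.
ΔE = 8.32 − 0.00 = 8.32 kJ/mol; chair II is more stable.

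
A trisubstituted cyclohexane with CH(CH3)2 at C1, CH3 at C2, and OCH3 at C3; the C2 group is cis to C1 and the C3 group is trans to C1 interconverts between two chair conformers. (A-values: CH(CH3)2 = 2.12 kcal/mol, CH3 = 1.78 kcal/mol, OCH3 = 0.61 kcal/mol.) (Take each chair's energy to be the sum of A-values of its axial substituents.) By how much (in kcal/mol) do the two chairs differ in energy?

Chair I (isopropyl axial, methyl equatorial, methoxy equatorial): E = 2.12 kcal/mol.
Chair II (isopropyl equatorial, methyl axial, methoxy axial): E = 2.39 kcal/mol.
ΔE = 2.39 − 2.12 = 0.27 kcal/mol; chair I is more stable.

0.27 kcal/mol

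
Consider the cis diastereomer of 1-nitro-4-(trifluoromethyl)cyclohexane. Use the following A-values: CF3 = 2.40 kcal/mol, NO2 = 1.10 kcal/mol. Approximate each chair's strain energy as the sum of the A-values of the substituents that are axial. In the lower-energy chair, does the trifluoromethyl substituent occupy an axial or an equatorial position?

C1 and C4 have opposite parity, so for the cis isomer the two substituents are one axial and one equatorial in each chair.
Chair I (trifluoromethyl axial, nitro equatorial): E = 2.40 kcal/mol.
Chair II (trifluoromethyl equatorial, nitro axial): E = 1.10 kcal/mol.
Chair II is the more stable (lower-energy) conformer, and in that chair the trifluoromethyl group is equatorial.

equatorial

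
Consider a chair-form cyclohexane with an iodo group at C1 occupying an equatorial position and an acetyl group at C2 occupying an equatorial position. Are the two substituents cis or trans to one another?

trans

C1 and C2 have opposite parity, so their axial bonds point in opposite directions.
With opposite-parity carbons, two substituents on the same face are one axial and one equatorial; opposite faces give both axial or both equatorial.
Here the groups are equatorial/equatorial → opposite face → trans.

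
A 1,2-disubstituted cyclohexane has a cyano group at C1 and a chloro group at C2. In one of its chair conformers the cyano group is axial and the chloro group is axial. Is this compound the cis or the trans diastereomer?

trans

C1 and C2 have opposite parity, so their axial bonds point in opposite directions.
With opposite-parity carbons, two substituents on the same face are one axial and one equatorial; opposite faces give both axial or both equatorial.
Here the groups are axial/axial → opposite face → trans.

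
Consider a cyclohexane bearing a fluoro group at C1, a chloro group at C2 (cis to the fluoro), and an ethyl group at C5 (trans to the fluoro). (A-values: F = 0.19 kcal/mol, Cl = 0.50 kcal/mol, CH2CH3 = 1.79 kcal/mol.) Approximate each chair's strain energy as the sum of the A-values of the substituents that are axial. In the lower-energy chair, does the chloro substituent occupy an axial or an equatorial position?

equatorial

Chair I (fluoro axial, chloro equatorial, ethyl equatorial): E = 0.19 kcal/mol.
Chair II (fluoro equatorial, chloro axial, ethyl axial): E = 2.29 kcal/mol.
Chair I is the more stable (lower-energy) conformer, and in that chair the chloro group is equatorial.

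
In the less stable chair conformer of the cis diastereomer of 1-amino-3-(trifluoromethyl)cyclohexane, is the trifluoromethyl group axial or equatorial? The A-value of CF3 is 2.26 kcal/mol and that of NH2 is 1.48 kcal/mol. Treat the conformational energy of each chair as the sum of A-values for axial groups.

C1 and C3 have the same parity, so for the cis isomer the two substituents are e,e in one chair and a,a in the other.
Chair I (trifluoromethyl axial, amino axial): E = 3.74 kcal/mol.
Chair II (trifluoromethyl equatorial, amino equatorial): E = 0.00 kcal/mol.
Chair I is the less stable (higher-energy) conformer, and in that chair the trifluoromethyl group is axial.

axial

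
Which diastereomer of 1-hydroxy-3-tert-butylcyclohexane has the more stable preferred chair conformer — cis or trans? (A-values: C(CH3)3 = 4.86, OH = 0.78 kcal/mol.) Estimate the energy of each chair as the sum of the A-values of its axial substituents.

At 1,3 positions (parity same): cis → (e,e or a,a); trans → (a,e or e,a).
Best chair for cis: E = 0.00 kcal/mol; best chair for trans: E = 0.78 kcal/mol.
The cis isomer is lower by 0.78 kcal/mol.

cis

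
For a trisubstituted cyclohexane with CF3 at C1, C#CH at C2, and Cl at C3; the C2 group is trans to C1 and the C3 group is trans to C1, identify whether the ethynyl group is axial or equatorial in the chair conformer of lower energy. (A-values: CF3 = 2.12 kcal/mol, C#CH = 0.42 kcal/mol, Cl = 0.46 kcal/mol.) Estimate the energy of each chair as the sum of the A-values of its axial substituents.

Chair I (trifluoromethyl axial, ethynyl axial, chloro equatorial): E = 2.54 kcal/mol.
Chair II (trifluoromethyl equatorial, ethynyl equatorial, chloro axial): E = 0.46 kcal/mol.
Chair II is the more stable (lower-energy) conformer, and in that chair the ethynyl group is equatorial.

equatorial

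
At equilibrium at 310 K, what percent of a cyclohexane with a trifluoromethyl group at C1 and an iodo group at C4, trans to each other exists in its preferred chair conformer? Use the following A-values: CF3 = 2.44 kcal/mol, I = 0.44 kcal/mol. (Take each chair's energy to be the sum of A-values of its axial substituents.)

99.1%

C1 and C4 have opposite parity, so for the trans isomer the two substituents are e,e in one chair and a,a in the other.
Chair I (trifluoromethyl axial, iodo axial): E = 2.88 kcal/mol; chair II (trifluoromethyl equatorial, iodo equatorial): E = 0.00 kcal/mol.
ΔG = 2.88 kcal/mol between the two chairs.
K = exp(ΔG/RT) with R = 1.987×10⁻³ kcal mol⁻¹ K⁻¹ and T = 310 K gives K ≈ 107.
Fraction in the lower-energy chair = K/(K+1) = 99.1%.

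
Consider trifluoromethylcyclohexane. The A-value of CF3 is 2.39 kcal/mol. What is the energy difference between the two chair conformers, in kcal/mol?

2.39 kcal/mol

A monosubstituted cyclohexane has one chair with the trifluoromethyl group axial (E = A = 2.39 kcal/mol) and one with it equatorial (E = 0).
ΔE = 2.39 − 0 = 2.39 kcal/mol.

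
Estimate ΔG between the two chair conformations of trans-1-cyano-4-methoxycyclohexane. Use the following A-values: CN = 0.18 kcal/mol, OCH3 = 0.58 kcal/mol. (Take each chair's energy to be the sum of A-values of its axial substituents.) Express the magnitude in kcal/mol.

0.76 kcal/mol

C1 and C4 have opposite parity, so for the trans isomer the two substituents are e,e in one chair and a,a in the other.
Chair I (cyano axial, methoxy axial): E = 0.76 kcal/mol.
Chair II (cyano equatorial, methoxy equatorial): E = 0.00 kcal/mol.
ΔE = 0.76 − 0.00 = 0.76 kcal/mol; chair II is more stable.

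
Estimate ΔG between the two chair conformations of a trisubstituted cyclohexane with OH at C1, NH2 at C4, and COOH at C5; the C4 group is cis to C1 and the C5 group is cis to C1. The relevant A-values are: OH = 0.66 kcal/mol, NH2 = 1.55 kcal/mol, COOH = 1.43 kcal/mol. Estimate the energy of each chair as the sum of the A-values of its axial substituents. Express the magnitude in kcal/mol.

Chair I (hydroxyl axial, amino equatorial, carboxyl axial): E = 2.09 kcal/mol.
Chair II (hydroxyl equatorial, amino axial, carboxyl equatorial): E = 1.55 kcal/mol.
ΔE = 2.09 − 1.55 = 0.54 kcal/mol; chair II is more stable.

0.54 kcal/mol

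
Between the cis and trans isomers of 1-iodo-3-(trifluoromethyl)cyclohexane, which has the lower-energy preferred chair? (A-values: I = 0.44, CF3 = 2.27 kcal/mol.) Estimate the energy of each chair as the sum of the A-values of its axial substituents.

At 1,3 positions (parity same): cis → (e,e or a,a); trans → (a,e or e,a).
Best chair for cis: E = 0.00 kcal/mol; best chair for trans: E = 0.44 kcal/mol.
The cis isomer is lower by 0.44 kcal/mol.

cis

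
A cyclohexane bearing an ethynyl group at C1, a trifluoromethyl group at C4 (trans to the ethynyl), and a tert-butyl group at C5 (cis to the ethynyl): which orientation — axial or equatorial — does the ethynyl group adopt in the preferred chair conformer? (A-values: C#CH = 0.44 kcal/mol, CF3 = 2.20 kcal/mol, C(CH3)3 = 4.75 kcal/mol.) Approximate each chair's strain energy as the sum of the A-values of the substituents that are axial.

equatorial

Chair I (ethynyl axial, trifluoromethyl axial, tert-butyl axial): E = 7.39 kcal/mol.
Chair II (ethynyl equatorial, trifluoromethyl equatorial, tert-butyl equatorial): E = 0.00 kcal/mol.
Chair II is the more stable (lower-energy) conformer, and in that chair the ethynyl group is equatorial.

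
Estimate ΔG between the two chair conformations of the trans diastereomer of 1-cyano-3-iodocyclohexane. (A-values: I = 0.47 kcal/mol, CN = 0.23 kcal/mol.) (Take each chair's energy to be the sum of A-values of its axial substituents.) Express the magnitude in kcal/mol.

C1 and C3 have the same parity, so for the trans isomer the two substituents are one axial and one equatorial in each chair.
Chair I (iodo axial, cyano equatorial): E = 0.47 kcal/mol.
Chair II (iodo equatorial, cyano axial): E = 0.23 kcal/mol.
ΔE = 0.47 − 0.23 = 0.24 kcal/mol; chair II is more stable.

0.24 kcal/mol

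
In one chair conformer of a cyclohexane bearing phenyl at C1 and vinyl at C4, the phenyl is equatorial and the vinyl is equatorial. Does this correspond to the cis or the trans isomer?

C1 and C4 have opposite parity, so their axial bonds point in opposite directions.
With opposite-parity carbons, two substituents on the same face are one axial and one equatorial; opposite faces give both axial or both equatorial.
Here the groups are equatorial/equatorial → opposite face → trans.

trans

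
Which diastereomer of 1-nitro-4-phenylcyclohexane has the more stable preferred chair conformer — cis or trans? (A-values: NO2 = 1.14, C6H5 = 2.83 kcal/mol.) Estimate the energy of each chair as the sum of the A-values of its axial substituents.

At 1,4 positions (parity opposite): cis → (a,e or e,a); trans → (e,e or a,a).
Best chair for cis: E = 1.14 kcal/mol; best chair for trans: E = 0.00 kcal/mol.
The trans isomer is lower by 1.14 kcal/mol.

trans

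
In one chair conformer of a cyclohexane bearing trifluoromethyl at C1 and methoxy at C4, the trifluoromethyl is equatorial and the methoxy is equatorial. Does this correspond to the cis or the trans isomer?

C1 and C4 have opposite parity, so their axial bonds point in opposite directions.
With opposite-parity carbons, two substituents on the same face are one axial and one equatorial; opposite faces give both axial or both equatorial.
Here the groups are equatorial/equatorial → opposite face → trans.

trans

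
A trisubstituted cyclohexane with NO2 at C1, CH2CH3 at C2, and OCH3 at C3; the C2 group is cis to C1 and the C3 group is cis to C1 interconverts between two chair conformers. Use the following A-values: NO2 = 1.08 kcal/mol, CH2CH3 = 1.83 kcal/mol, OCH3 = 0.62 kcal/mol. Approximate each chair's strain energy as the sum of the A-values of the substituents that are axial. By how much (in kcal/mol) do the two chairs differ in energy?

0.13 kcal/mol

Chair I (nitro axial, ethyl equatorial, methoxy axial): E = 1.70 kcal/mol.
Chair II (nitro equatorial, ethyl axial, methoxy equatorial): E = 1.83 kcal/mol.
ΔE = 1.83 − 1.70 = 0.13 kcal/mol; chair I is more stable.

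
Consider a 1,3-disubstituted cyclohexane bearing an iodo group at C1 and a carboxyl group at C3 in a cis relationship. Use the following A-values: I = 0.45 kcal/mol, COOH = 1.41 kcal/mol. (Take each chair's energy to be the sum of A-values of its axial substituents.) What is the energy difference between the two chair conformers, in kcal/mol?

1.86 kcal/mol

C1 and C3 have the same parity, so for the cis isomer the two substituents are e,e in one chair and a,a in the other.
Chair I (iodo axial, carboxyl axial): E = 1.86 kcal/mol.
Chair II (iodo equatorial, carboxyl equatorial): E = 0.00 kcal/mol.
ΔE = 1.86 − 0.00 = 1.86 kcal/mol; chair II is more stable.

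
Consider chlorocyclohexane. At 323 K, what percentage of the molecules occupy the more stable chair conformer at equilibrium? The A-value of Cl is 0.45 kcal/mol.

66.8%

One chair has the chloro group axial (E = 0.45 kcal/mol) and the other has it equatorial (E = 0).
ΔG = 0.45 kcal/mol between the two chairs.
K = exp(ΔG/RT) with R = 1.987×10⁻³ kcal mol⁻¹ K⁻¹ and T = 323 K gives K ≈ 2.02.
Fraction in the lower-energy chair = K/(K+1) = 66.8%.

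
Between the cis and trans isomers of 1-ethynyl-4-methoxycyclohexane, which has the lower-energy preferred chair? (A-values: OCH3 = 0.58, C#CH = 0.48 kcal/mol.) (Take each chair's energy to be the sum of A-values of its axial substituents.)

At 1,4 positions (parity opposite): cis → (a,e or e,a); trans → (e,e or a,a).
Best chair for cis: E = 0.48 kcal/mol; best chair for trans: E = 0.00 kcal/mol.
The trans isomer is lower by 0.48 kcal/mol.

trans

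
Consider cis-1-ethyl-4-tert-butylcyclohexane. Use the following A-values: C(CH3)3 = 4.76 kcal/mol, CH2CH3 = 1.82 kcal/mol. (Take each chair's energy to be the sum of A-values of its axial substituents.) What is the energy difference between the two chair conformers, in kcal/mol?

2.94 kcal/mol

C1 and C4 have opposite parity, so for the cis isomer the two substituents are one axial and one equatorial in each chair.
Chair I (tert-butyl axial, ethyl equatorial): E = 4.76 kcal/mol.
Chair II (tert-butyl equatorial, ethyl axial): E = 1.82 kcal/mol.
ΔE = 4.76 − 1.82 = 2.94 kcal/mol; chair II is more stable.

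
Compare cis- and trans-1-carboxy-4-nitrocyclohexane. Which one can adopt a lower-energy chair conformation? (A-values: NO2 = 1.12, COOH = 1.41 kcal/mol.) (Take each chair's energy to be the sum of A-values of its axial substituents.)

At 1,4 positions (parity opposite): cis → (a,e or e,a); trans → (e,e or a,a).
Best chair for cis: E = 1.12 kcal/mol; best chair for trans: E = 0.00 kcal/mol.
The trans isomer is lower by 1.12 kcal/mol.

trans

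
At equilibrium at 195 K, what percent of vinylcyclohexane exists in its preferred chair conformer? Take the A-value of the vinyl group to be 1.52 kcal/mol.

One chair has the vinyl group axial (E = 1.52 kcal/mol) and the other has it equatorial (E = 0).
ΔG = 1.52 kcal/mol between the two chairs.
K = exp(ΔG/RT) with R = 1.987×10⁻³ kcal mol⁻¹ K⁻¹ and T = 195 K gives K ≈ 50.5.
Fraction in the lower-energy chair = K/(K+1) = 98.1%.

98.1%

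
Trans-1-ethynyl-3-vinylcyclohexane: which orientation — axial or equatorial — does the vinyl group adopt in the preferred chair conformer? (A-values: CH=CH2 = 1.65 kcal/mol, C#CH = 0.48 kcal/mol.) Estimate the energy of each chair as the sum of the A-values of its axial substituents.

equatorial

C1 and C3 have the same parity, so for the trans isomer the two substituents are one axial and one equatorial in each chair.
Chair I (vinyl axial, ethynyl equatorial): E = 1.65 kcal/mol.
Chair II (vinyl equatorial, ethynyl axial): E = 0.48 kcal/mol.
Chair II is the more stable (lower-energy) conformer, and in that chair the vinyl group is equatorial.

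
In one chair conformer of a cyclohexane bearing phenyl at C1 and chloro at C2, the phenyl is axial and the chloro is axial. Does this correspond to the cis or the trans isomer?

trans

C1 and C2 have opposite parity, so their axial bonds point in opposite directions.
With opposite-parity carbons, two substituents on the same face are one axial and one equatorial; opposite faces give both axial or both equatorial.
Here the groups are axial/axial → opposite face → trans.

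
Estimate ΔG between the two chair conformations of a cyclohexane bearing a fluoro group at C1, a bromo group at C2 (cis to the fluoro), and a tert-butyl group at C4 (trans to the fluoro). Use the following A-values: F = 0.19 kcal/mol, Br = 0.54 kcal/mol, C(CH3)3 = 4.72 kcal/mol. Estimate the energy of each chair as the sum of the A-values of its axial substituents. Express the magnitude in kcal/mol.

Chair I (fluoro axial, bromo equatorial, tert-butyl axial): E = 4.91 kcal/mol.
Chair II (fluoro equatorial, bromo axial, tert-butyl equatorial): E = 0.54 kcal/mol.
ΔE = 4.91 − 0.54 = 4.37 kcal/mol; chair II is more stable.

4.37 kcal/mol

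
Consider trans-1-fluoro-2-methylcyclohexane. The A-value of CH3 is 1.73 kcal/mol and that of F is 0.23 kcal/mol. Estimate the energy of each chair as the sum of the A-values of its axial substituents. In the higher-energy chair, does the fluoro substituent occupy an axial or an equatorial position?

C1 and C2 have opposite parity, so for the trans isomer the two substituents are e,e in one chair and a,a in the other.
Chair I (methyl axial, fluoro axial): E = 1.96 kcal/mol.
Chair II (methyl equatorial, fluoro equatorial): E = 0.00 kcal/mol.
Chair I is the less stable (higher-energy) conformer, and in that chair the fluoro group is axial.

axial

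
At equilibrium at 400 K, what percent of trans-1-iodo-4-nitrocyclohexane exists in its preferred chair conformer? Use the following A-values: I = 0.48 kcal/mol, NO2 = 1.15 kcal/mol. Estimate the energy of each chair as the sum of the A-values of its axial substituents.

88.6%

C1 and C4 have opposite parity, so for the trans isomer the two substituents are e,e in one chair and a,a in the other.
Chair I (iodo axial, nitro axial): E = 1.63 kcal/mol; chair II (iodo equatorial, nitro equatorial): E = 0.00 kcal/mol.
ΔG = 1.63 kcal/mol between the two chairs.
K = exp(ΔG/RT) with R = 1.987×10⁻³ kcal mol⁻¹ K⁻¹ and T = 400 K gives K ≈ 7.77.
Fraction in the lower-energy chair = K/(K+1) = 88.6%.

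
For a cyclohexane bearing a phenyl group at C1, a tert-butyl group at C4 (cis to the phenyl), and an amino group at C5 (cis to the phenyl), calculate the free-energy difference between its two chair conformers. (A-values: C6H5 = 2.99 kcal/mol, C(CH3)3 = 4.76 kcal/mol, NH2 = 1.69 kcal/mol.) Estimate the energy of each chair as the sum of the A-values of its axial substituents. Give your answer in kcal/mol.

Chair I (phenyl axial, tert-butyl equatorial, amino axial): E = 4.68 kcal/mol.
Chair II (phenyl equatorial, tert-butyl axial, amino equatorial): E = 4.76 kcal/mol.
ΔE = 4.76 − 4.68 = 0.08 kcal/mol; chair I is more stable.

0.08 kcal/mol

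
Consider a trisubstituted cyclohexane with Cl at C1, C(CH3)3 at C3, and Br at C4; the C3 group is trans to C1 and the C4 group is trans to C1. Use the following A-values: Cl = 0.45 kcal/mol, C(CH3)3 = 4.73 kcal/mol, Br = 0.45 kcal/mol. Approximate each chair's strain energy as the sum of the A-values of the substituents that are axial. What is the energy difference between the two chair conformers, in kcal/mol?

Chair I (chloro axial, tert-butyl equatorial, bromo axial): E = 0.90 kcal/mol.
Chair II (chloro equatorial, tert-butyl axial, bromo equatorial): E = 4.73 kcal/mol.
ΔE = 4.73 − 0.90 = 3.83 kcal/mol; chair I is more stable.

3.83 kcal/mol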